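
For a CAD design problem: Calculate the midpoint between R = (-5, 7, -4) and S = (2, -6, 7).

M = ((x₁+x₂)/2, (y₁+y₂)/2, (z₁+z₂)/2)
  = ((-5 + 2)/2, (7 - 6)/2, (-4 + 7)/2)
  = (-3/2, 1/2, 3/2)
  = (-1.5, 0.5, 1.5)

(-1.5, 0.5, 1.5)


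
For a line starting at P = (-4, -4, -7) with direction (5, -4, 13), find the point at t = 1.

P(t) = P + t·d
  = (-4 + 5·1, -4 + (-4)·1, -7 + 13·1)
  = (-4 + 5, -4 - 4, -7 + 13)
  = (1, -8, 6)

(1, -8, 6)


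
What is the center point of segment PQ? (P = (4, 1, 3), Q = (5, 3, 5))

M = ((x₁+x₂)/2, (y₁+y₂)/2, (z₁+z₂)/2)
  = ((4 + 5)/2, (1 + 3)/2, (3 + 5)/2)
  = (9/2, 4/2, 8/2)
  = (4.5, 2, 4)

(4.5, 2, 4)


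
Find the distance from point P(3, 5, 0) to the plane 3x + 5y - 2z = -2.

distance = |a·x₀ + b·y₀ + c·z₀ - d| / √(a² + b² + c²)
  = |3·3 + 5·5 + (-2)·0 - (-2)| / √(3² + 5² + (-2)²)
  = |9 + 25 + 0 + 2| / √(9 + 25 + 4)
  = |36| / √38
  = 36 / 6.164
  ≈ 5.84

5.84


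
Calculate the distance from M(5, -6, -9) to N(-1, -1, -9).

d = √[(x₂-x₁)² + (y₂-y₁)² + (z₂-z₁)²]
  = √[(-6)² + 5² + 0²]
  = √[36 + 25 + 0]
  = √61
  ≈ 7.81

7.81


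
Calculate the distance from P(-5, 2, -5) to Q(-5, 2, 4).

d = √[(x₂-x₁)² + (y₂-y₁)² + (z₂-z₁)²]
  = √[0² + 0² + 9²]
  = √[0 + 0 + 81]
  = √81
  ≈ 9

9


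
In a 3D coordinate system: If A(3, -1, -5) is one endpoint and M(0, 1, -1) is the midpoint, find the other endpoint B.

B = 2M - A
  = (2·0 - 3, 2·1 - (-1), 2·(-1) - (-5))
  = (0 - 3, 2 + 1, -2 + 5)
  = (-3, 3, 3)

(-3, 3, 3)


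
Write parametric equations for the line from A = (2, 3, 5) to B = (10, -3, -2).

Direction vector d = B - A = (10 - 2, -3 - 3, -2 - 5) = (8, -6, -7)
Parametric form r = A + t·d:
x = 2 + 8t, y = 3 - 6t, z = 5 - 7t

x = 2 + 8t, y = 3 - 6t, z = 5 - 7t


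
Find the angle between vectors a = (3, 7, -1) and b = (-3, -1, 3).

a·b = 3·(-3) + 7·(-1) + (-1)·3 = -9 - 7 - 3 = -19
|a| = √(3² + 7² + (-1)²) = √59 ≈ 7.681
|b| = √((-3)² + (-1)² + 3²) = √19 ≈ 4.359
cos θ = (a·b)/(|a||b|) = -19/(7.681·4.359) ≈ -0.5675
θ = arccos(-0.5675) ≈ 124.6°

124.6°


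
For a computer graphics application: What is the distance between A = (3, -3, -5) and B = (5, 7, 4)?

d = √[(x₂-x₁)² + (y₂-y₁)² + (z₂-z₁)²]
  = √[2² + 10² + 9²]
  = √[4 + 100 + 81]
  = √185
  ≈ 13.6

13.6


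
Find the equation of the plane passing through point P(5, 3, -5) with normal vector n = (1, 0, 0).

The plane through P with normal n = (a, b, c) satisfies n·(r - P) = 0,
i.e. ax + by + cz = a·x₀ + b·y₀ + c·z₀.
d = 1·5 + 0·3 + 0·(-5)
  = 5 + 0 + 0
  = 5
Equation: x = 5

x = 5


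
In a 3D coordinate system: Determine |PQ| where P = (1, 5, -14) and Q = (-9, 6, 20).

d = √[(x₂-x₁)² + (y₂-y₁)² + (z₂-z₁)²]
  = √[(-10)² + 1² + 34²]
  = √[100 + 1 + 1156]
  = √1257
  ≈ 35.45

35.45


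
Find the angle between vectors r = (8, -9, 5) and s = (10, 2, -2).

r·s = 8·10 + (-9)·2 + 5·(-2) = 80 - 18 - 10 = 52
|r| = √(8² + (-9)² + 5²) = √170 ≈ 13.04
|s| = √(10² + 2² + (-2)²) = √108 ≈ 10.39
cos θ = (r·s)/(|r||s|) = 52/(13.04·10.39) ≈ 0.3838
θ = arccos(0.3838) ≈ 67.43°

67.43°


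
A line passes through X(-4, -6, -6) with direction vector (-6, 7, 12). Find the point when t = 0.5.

P(t) = X + t·d
  = (-4 + (-6)·0.5, -6 + 7·0.5, -6 + 12·0.5)
  = (-4 - 3, -6 + 3.5, -6 + 6)
  = (-7, -2.5, 0)

(-7, -2.5, 0)


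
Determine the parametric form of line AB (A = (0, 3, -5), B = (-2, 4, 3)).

Direction vector d = B - A = (-2 + 0, 4 - 3, 3 + 5) = (-2, 1, 8)
Parametric form r = A + t·d:
x = 0 - 2t, y = 3 + t, z = -5 + 8t

x = 0 - 2t, y = 3 + t, z = -5 + 8t


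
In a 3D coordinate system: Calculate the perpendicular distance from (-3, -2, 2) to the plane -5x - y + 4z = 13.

distance = |a·x₀ + b·y₀ + c·z₀ - d| / √(a² + b² + c²)
  = |(-5)·(-3) + (-1)·(-2) + 4·2 - 13| / √((-5)² + (-1)² + 4²)
  = |15 + 2 + 8 - 13| / √(25 + 1 + 16)
  = |12| / √42
  = 12 / 6.481
  ≈ 1.852

1.852


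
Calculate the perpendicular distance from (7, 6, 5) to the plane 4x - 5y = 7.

distance = |a·x₀ + b·y₀ + c·z₀ - d| / √(a² + b² + c²)
  = |4·7 + (-5)·6 + 0·5 - 7| / √(4² + (-5)² + 0²)
  = |28 - 30 + 0 - 7| / √(16 + 25 + 0)
  = |-9| / √41
  = 9 / 6.403
  ≈ 1.406

1.406


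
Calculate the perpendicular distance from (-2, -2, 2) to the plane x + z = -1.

distance = |a·x₀ + b·y₀ + c·z₀ - d| / √(a² + b² + c²)
  = |1·(-2) + 0·(-2) + 1·2 - (-1)| / √(1² + 0² + 1²)
  = |-2 + 0 + 2 + 1| / √(1 + 0 + 1)
  = |1| / √2
  = 1 / 1.414
  ≈ 0.7071

0.7071


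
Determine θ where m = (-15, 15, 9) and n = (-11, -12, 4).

m·n = (-15)·(-11) + 15·(-12) + 9·4 = 165 - 180 + 36 = 21
|m| = √((-15)² + 15² + 9²) = √531 ≈ 23.04
|n| = √((-11)² + (-12)² + 4²) = √281 ≈ 16.76
cos θ = (m·n)/(|m||n|) = 21/(23.04·16.76) ≈ 0.05436
θ = arccos(0.05436) ≈ 86.88°

86.88°


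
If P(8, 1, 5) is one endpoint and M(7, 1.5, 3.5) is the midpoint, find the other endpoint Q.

Q = 2M - P
  = (2·7 - 8, 2·1.5 - 1, 2·3.5 - 5)
  = (14 - 8, 3 - 1, 7 - 5)
  = (6, 2, 2)

(6, 2, 2)


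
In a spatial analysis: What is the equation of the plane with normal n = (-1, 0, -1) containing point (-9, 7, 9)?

The plane through P with normal n = (a, b, c) satisfies n·(r - P) = 0,
i.e. ax + by + cz = a·x₀ + b·y₀ + c·z₀.
d = (-1)·(-9) + 0·7 + (-1)·9
  = 9 + 0 - 9
  = 0
Equation: -x - z = 0

-x - z = 0


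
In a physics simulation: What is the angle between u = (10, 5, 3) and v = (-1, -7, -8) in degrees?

u·v = 10·(-1) + 5·(-7) + 3·(-8) = -10 - 35 - 24 = -69
|u| = √(10² + 5² + 3²) = √134 ≈ 11.58
|v| = √((-1)² + (-7)² + (-8)²) = √114 ≈ 10.68
cos θ = (u·v)/(|u||v|) = -69/(11.58·10.68) ≈ -0.5583
θ = arccos(-0.5583) ≈ 123.9°

123.9°


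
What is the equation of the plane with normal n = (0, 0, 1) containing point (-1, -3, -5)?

The plane through P with normal n = (a, b, c) satisfies n·(r - P) = 0,
i.e. ax + by + cz = a·x₀ + b·y₀ + c·z₀.
d = 0·(-1) + 0·(-3) + 1·(-5)
  = 0 + 0 - 5
  = -5
Equation: z = -5

z = -5


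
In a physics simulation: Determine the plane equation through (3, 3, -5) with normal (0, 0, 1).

The plane through P with normal n = (a, b, c) satisfies n·(r - P) = 0,
i.e. ax + by + cz = a·x₀ + b·y₀ + c·z₀.
d = 0·3 + 0·3 + 1·(-5)
  = 0 + 0 - 5
  = -5
Equation: z = -5

z = -5


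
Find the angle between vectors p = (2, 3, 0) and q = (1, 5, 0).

p·q = 2·1 + 3·5 + 0·0 = 2 + 15 + 0 = 17
|p| = √(2² + 3² + 0²) = √13 ≈ 3.606
|q| = √(1² + 5² + 0²) = √26 ≈ 5.099
cos θ = (p·q)/(|p||q|) = 17/(3.606·5.099) ≈ 0.9247
θ = arccos(0.9247) ≈ 22.38°

22.38°


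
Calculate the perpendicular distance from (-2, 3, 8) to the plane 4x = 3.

distance = |a·x₀ + b·y₀ + c·z₀ - d| / √(a² + b² + c²)
  = |4·(-2) + 0·3 + 0·8 - 3| / √(4² + 0² + 0²)
  = |-8 + 0 + 0 - 3| / √(16 + 0 + 0)
  = |-11| / √16
  = 11 / 4
  ≈ 2.75

2.75


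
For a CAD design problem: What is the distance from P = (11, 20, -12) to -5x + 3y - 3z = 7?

distance = |a·x₀ + b·y₀ + c·z₀ - d| / √(a² + b² + c²)
  = |(-5)·11 + 3·20 + (-3)·(-12) - 7| / √((-5)² + 3² + (-3)²)
  = |-55 + 60 + 36 - 7| / √(25 + 9 + 9)
  = |34| / √43
  = 34 / 6.557
  ≈ 5.185

5.185


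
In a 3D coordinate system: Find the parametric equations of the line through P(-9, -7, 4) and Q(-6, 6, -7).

Direction vector d = Q - P = (-6 + 9, 6 + 7, -7 - 4) = (3, 13, -11)
Parametric form r = P + t·d:
x = -9 + 3t, y = -7 + 13t, z = 4 - 11t

x = -9 + 3t, y = -7 + 13t, z = 4 - 11t


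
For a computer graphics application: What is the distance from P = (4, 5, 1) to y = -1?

distance = |a·x₀ + b·y₀ + c·z₀ - d| / √(a² + b² + c²)
  = |0·4 + 1·5 + 0·1 - (-1)| / √(0² + 1² + 0²)
  = |0 + 5 + 0 + 1| / √(0 + 1 + 0)
  = |6| / √1
  = 6 / 1
  ≈ 6

6


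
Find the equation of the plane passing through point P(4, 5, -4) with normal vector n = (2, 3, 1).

The plane through P with normal n = (a, b, c) satisfies n·(r - P) = 0,
i.e. ax + by + cz = a·x₀ + b·y₀ + c·z₀.
d = 2·4 + 3·5 + 1·(-4)
  = 8 + 15 - 4
  = 19
Equation: 2x + 3y + z = 19

2x + 3y + z = 19


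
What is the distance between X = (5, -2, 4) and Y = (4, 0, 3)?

d = √[(x₂-x₁)² + (y₂-y₁)² + (z₂-z₁)²]
  = √[(-1)² + 2² + (-1)²]
  = √[1 + 4 + 1]
  = √6
  ≈ 2.449

2.449


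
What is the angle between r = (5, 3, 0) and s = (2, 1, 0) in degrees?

r·s = 5·2 + 3·1 + 0·0 = 10 + 3 + 0 = 13
|r| = √(5² + 3² + 0²) = √34 ≈ 5.831
|s| = √(2² + 1² + 0²) = √5 ≈ 2.236
cos θ = (r·s)/(|r||s|) = 13/(5.831·2.236) ≈ 0.9971
θ = arccos(0.9971) ≈ 4.399°

4.399°


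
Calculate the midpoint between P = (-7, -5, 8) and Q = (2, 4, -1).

M = ((x₁+x₂)/2, (y₁+y₂)/2, (z₁+z₂)/2)
  = ((-7 + 2)/2, (-5 + 4)/2, (8 - 1)/2)
  = (-5/2, -1/2, 7/2)
  = (-2.5, -0.5, 3.5)

(-2.5, -0.5, 3.5)


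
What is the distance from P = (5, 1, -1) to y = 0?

distance = |a·x₀ + b·y₀ + c·z₀ - d| / √(a² + b² + c²)
  = |0·5 + 1·1 + 0·(-1) - 0| / √(0² + 1² + 0²)
  = |0 + 1 + 0 + 0| / √(0 + 1 + 0)
  = |1| / √1
  = 1 / 1
  ≈ 1

1


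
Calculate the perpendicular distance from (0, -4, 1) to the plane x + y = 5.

distance = |a·x₀ + b·y₀ + c·z₀ - d| / √(a² + b² + c²)
  = |1·0 + 1·(-4) + 0·1 - 5| / √(1² + 1² + 0²)
  = |0 - 4 + 0 - 5| / √(1 + 1 + 0)
  = |-9| / √2
  = 9 / 1.414
  ≈ 6.364

6.364


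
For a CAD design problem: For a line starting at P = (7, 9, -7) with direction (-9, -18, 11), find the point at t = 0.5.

P(t) = P + t·d
  = (7 + (-9)·0.5, 9 + (-18)·0.5, -7 + 11·0.5)
  = (7 - 4.5, 9 - 9, -7 + 5.5)
  = (2.5, 0, -1.5)

(2.5, 0, -1.5)


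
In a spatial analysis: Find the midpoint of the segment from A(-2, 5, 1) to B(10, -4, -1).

M = ((x₁+x₂)/2, (y₁+y₂)/2, (z₁+z₂)/2)
  = ((-2 + 10)/2, (5 - 4)/2, (1 - 1)/2)
  = (8/2, 1/2, 0/2)
  = (4, 0.5, 0)

(4, 0.5, 0)


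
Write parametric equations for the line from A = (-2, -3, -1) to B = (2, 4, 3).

Direction vector d = B - A = (2 + 2, 4 + 3, 3 + 1) = (4, 7, 4)
Parametric form r = A + t·d:
x = -2 + 4t, y = -3 + 7t, z = -1 + 4t

x = -2 + 4t, y = -3 + 7t, z = -1 + 4t


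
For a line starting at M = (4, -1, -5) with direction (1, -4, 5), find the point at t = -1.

P(t) = M + t·d
  = (4 + 1·(-1), -1 + (-4)·(-1), -5 + 5·(-1))
  = (4 - 1, -1 + 4, -5 - 5)
  = (3, 3, -10)

(3, 3, -10)


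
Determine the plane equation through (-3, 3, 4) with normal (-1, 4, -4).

The plane through P with normal n = (a, b, c) satisfies n·(r - P) = 0,
i.e. ax + by + cz = a·x₀ + b·y₀ + c·z₀.
d = (-1)·(-3) + 4·3 + (-4)·4
  = 3 + 12 - 16
  = -1
Equation: -x + 4y - 4z = -1

-x + 4y - 4z = -1


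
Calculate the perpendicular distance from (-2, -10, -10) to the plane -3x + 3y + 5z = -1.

distance = |a·x₀ + b·y₀ + c·z₀ - d| / √(a² + b² + c²)
  = |(-3)·(-2) + 3·(-10) + 5·(-10) - (-1)| / √((-3)² + 3² + 5²)
  = |6 - 30 - 50 + 1| / √(9 + 9 + 25)
  = |-73| / √43
  = 73 / 6.557
  ≈ 11.13

11.13


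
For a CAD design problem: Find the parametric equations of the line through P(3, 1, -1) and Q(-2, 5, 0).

Direction vector d = Q - P = (-2 - 3, 5 - 1, 0 + 1) = (-5, 4, 1)
Parametric form r = P + t·d:
x = 3 - 5t, y = 1 + 4t, z = -1 + t

x = 3 - 5t, y = 1 + 4t, z = -1 + t


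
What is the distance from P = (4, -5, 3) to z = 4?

distance = |a·x₀ + b·y₀ + c·z₀ - d| / √(a² + b² + c²)
  = |0·4 + 0·(-5) + 1·3 - 4| / √(0² + 0² + 1²)
  = |0 + 0 + 3 - 4| / √(0 + 0 + 1)
  = |-1| / √1
  = 1 / 1
  ≈ 1

1


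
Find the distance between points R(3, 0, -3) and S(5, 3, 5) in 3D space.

d = √[(x₂-x₁)² + (y₂-y₁)² + (z₂-z₁)²]
  = √[2² + 3² + 8²]
  = √[4 + 9 + 64]
  = √77
  ≈ 8.775

8.775


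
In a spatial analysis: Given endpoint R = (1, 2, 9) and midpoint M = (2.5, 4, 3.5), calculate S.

S = 2M - R
  = (2·2.5 - 1, 2·4 - 2, 2·3.5 - 9)
  = (5 - 1, 8 - 2, 7 - 9)
  = (4, 6, -2)

(4, 6, -2)


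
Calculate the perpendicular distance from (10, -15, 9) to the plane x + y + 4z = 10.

distance = |a·x₀ + b·y₀ + c·z₀ - d| / √(a² + b² + c²)
  = |1·10 + 1·(-15) + 4·9 - 10| / √(1² + 1² + 4²)
  = |10 - 15 + 36 - 10| / √(1 + 1 + 16)
  = |21| / √18
  = 21 / 4.243
  ≈ 4.95

4.95


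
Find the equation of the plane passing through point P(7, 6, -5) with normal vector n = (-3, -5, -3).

The plane through P with normal n = (a, b, c) satisfies n·(r - P) = 0,
i.e. ax + by + cz = a·x₀ + b·y₀ + c·z₀.
d = (-3)·7 + (-5)·6 + (-3)·(-5)
  = -21 - 30 + 15
  = -36
Equation: -3x - 5y - 3z = -36

-3x - 5y - 3z = -36


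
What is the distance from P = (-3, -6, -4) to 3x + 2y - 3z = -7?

distance = |a·x₀ + b·y₀ + c·z₀ - d| / √(a² + b² + c²)
  = |3·(-3) + 2·(-6) + (-3)·(-4) - (-7)| / √(3² + 2² + (-3)²)
  = |-9 - 12 + 12 + 7| / √(9 + 4 + 9)
  = |-2| / √22
  = 2 / 4.69
  ≈ 0.4264

0.4264


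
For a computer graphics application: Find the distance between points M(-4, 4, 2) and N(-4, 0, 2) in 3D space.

d = √[(x₂-x₁)² + (y₂-y₁)² + (z₂-z₁)²]
  = √[0² + (-4)² + 0²]
  = √[0 + 16 + 0]
  = √16
  ≈ 4

4


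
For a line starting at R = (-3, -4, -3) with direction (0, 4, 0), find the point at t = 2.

P(t) = R + t·d
  = (-3 + 0·2, -4 + 4·2, -3 + 0·2)
  = (-3 + 0, -4 + 8, -3 + 0)
  = (-3, 4, -3)

(-3, 4, -3)


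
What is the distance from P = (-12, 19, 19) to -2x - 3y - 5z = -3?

distance = |a·x₀ + b·y₀ + c·z₀ - d| / √(a² + b² + c²)
  = |(-2)·(-12) + (-3)·19 + (-5)·19 - (-3)| / √((-2)² + (-3)² + (-5)²)
  = |24 - 57 - 95 + 3| / √(4 + 9 + 25)
  = |-125| / √38
  = 125 / 6.164
  ≈ 20.28

20.28


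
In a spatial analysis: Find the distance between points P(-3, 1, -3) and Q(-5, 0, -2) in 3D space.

d = √[(x₂-x₁)² + (y₂-y₁)² + (z₂-z₁)²]
  = √[(-2)² + (-1)² + 1²]
  = √[4 + 1 + 1]
  = √6
  ≈ 2.449

2.449


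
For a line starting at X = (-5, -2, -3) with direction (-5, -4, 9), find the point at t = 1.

P(t) = X + t·d
  = (-5 + (-5)·1, -2 + (-4)·1, -3 + 9·1)
  = (-5 - 5, -2 - 4, -3 + 9)
  = (-10, -6, 6)

(-10, -6, 6)


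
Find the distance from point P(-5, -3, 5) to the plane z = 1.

distance = |a·x₀ + b·y₀ + c·z₀ - d| / √(a² + b² + c²)
  = |0·(-5) + 0·(-3) + 1·5 - 1| / √(0² + 0² + 1²)
  = |0 + 0 + 5 - 1| / √(0 + 0 + 1)
  = |4| / √1
  = 4 / 1
  ≈ 4

4


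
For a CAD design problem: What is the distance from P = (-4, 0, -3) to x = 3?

distance = |a·x₀ + b·y₀ + c·z₀ - d| / √(a² + b² + c²)
  = |1·(-4) + 0·0 + 0·(-3) - 3| / √(1² + 0² + 0²)
  = |-4 + 0 + 0 - 3| / √(1 + 0 + 0)
  = |-7| / √1
  = 7 / 1
  ≈ 7

7


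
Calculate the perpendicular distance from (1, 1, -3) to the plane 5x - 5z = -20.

distance = |a·x₀ + b·y₀ + c·z₀ - d| / √(a² + b² + c²)
  = |5·1 + 0·1 + (-5)·(-3) - (-20)| / √(5² + 0² + (-5)²)
  = |5 + 0 + 15 + 20| / √(25 + 0 + 25)
  = |40| / √50
  = 40 / 7.071
  ≈ 5.657

5.657


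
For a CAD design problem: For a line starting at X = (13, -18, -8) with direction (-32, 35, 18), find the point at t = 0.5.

P(t) = X + t·d
  = (13 + (-32)·0.5, -18 + 35·0.5, -8 + 18·0.5)
  = (13 - 16, -18 + 17.5, -8 + 9)
  = (-3, -0.5, 1)

(-3, -0.5, 1)


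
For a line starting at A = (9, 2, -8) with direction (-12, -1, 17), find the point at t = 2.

P(t) = A + t·d
  = (9 + (-12)·2, 2 + (-1)·2, -8 + 17·2)
  = (9 - 24, 2 - 2, -8 + 34)
  = (-15, 0, 26)

(-15, 0, 26)


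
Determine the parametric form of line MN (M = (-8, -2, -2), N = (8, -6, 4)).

Direction vector d = N - M = (8 + 8, -6 + 2, 4 + 2) = (16, -4, 6)
Parametric form r = M + t·d:
x = -8 + 16t, y = -2 - 4t, z = -2 + 6t

x = -8 + 16t, y = -2 - 4t, z = -2 + 6t


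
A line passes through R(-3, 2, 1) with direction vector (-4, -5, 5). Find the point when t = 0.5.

P(t) = R + t·d
  = (-3 + (-4)·0.5, 2 + (-5)·0.5, 1 + 5·0.5)
  = (-3 - 2, 2 - 2.5, 1 + 2.5)
  = (-5, -0.5, 3.5)

(-5, -0.5, 3.5)


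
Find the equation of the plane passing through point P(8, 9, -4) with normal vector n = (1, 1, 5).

The plane through P with normal n = (a, b, c) satisfies n·(r - P) = 0,
i.e. ax + by + cz = a·x₀ + b·y₀ + c·z₀.
d = 1·8 + 1·9 + 5·(-4)
  = 8 + 9 - 20
  = -3
Equation: x + y + 5z = -3

x + y + 5z = -3


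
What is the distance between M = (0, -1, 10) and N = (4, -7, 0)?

d = √[(x₂-x₁)² + (y₂-y₁)² + (z₂-z₁)²]
  = √[4² + (-6)² + (-10)²]
  = √[16 + 36 + 100]
  = √152
  ≈ 12.33

12.33


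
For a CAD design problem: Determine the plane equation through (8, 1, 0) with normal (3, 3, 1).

The plane through P with normal n = (a, b, c) satisfies n·(r - P) = 0,
i.e. ax + by + cz = a·x₀ + b·y₀ + c·z₀.
d = 3·8 + 3·1 + 1·0
  = 24 + 3 + 0
  = 27
Equation: 3x + 3y + z = 27

3x + 3y + z = 27


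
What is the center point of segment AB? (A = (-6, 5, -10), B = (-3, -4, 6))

M = ((x₁+x₂)/2, (y₁+y₂)/2, (z₁+z₂)/2)
  = ((-6 - 3)/2, (5 - 4)/2, (-10 + 6)/2)
  = (-9/2, 1/2, -4/2)
  = (-4.5, 0.5, -2)

(-4.5, 0.5, -2)


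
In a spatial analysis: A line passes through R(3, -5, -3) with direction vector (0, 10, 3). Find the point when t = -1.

P(t) = R + t·d
  = (3 + 0·(-1), -5 + 10·(-1), -3 + 3·(-1))
  = (3 + 0, -5 - 10, -3 - 3)
  = (3, -15, -6)

(3, -15, -6)


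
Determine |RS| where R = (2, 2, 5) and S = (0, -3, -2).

d = √[(x₂-x₁)² + (y₂-y₁)² + (z₂-z₁)²]
  = √[(-2)² + (-5)² + (-7)²]
  = √[4 + 25 + 49]
  = √78
  ≈ 8.832

8.832


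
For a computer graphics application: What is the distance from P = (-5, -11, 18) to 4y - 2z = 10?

distance = |a·x₀ + b·y₀ + c·z₀ - d| / √(a² + b² + c²)
  = |0·(-5) + 4·(-11) + (-2)·18 - 10| / √(0² + 4² + (-2)²)
  = |0 - 44 - 36 - 10| / √(0 + 16 + 4)
  = |-90| / √20
  = 90 / 4.472
  ≈ 20.12

20.12


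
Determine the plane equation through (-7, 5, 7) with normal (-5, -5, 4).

The plane through P with normal n = (a, b, c) satisfies n·(r - P) = 0,
i.e. ax + by + cz = a·x₀ + b·y₀ + c·z₀.
d = (-5)·(-7) + (-5)·5 + 4·7
  = 35 - 25 + 28
  = 38
Equation: -5x - 5y + 4z = 38

-5x - 5y + 4z = 38


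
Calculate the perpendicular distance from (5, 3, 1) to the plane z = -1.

distance = |a·x₀ + b·y₀ + c·z₀ - d| / √(a² + b² + c²)
  = |0·5 + 0·3 + 1·1 - (-1)| / √(0² + 0² + 1²)
  = |0 + 0 + 1 + 1| / √(0 + 0 + 1)
  = |2| / √1
  = 2 / 1
  ≈ 2

2


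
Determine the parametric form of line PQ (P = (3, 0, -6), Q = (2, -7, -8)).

Direction vector d = Q - P = (2 - 3, -7 + 0, -8 + 6) = (-1, -7, -2)
Parametric form r = P + t·d:
x = 3 - t, y = 0 - 7t, z = -6 - 2t

x = 3 - t, y = 0 - 7t, z = -6 - 2t


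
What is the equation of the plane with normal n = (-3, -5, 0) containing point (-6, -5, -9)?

The plane through P with normal n = (a, b, c) satisfies n·(r - P) = 0,
i.e. ax + by + cz = a·x₀ + b·y₀ + c·z₀.
d = (-3)·(-6) + (-5)·(-5) + 0·(-9)
  = 18 + 25 + 0
  = 43
Equation: -3x - 5y = 43

-3x - 5y = 43


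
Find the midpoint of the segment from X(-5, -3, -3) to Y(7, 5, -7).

M = ((x₁+x₂)/2, (y₁+y₂)/2, (z₁+z₂)/2)
  = ((-5 + 7)/2, (-3 + 5)/2, (-3 - 7)/2)
  = (2/2, 2/2, -10/2)
  = (1, 1, -5)

(1, 1, -5)


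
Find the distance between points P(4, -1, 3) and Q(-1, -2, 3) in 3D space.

d = √[(x₂-x₁)² + (y₂-y₁)² + (z₂-z₁)²]
  = √[(-5)² + (-1)² + 0²]
  = √[25 + 1 + 0]
  = √26
  ≈ 5.099

5.099


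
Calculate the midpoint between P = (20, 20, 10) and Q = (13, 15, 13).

M = ((x₁+x₂)/2, (y₁+y₂)/2, (z₁+z₂)/2)
  = ((20 + 13)/2, (20 + 15)/2, (10 + 13)/2)
  = (33/2, 35/2, 23/2)
  = (16.5, 17.5, 11.5)

(16.5, 17.5, 11.5)


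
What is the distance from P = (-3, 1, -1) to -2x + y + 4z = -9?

distance = |a·x₀ + b·y₀ + c·z₀ - d| / √(a² + b² + c²)
  = |(-2)·(-3) + 1·1 + 4·(-1) - (-9)| / √((-2)² + 1² + 4²)
  = |6 + 1 - 4 + 9| / √(4 + 1 + 16)
  = |12| / √21
  = 12 / 4.583
  ≈ 2.619

2.619


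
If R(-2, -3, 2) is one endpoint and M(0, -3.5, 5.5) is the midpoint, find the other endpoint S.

S = 2M - R
  = (2·0 - (-2), 2·(-3.5) - (-3), 2·5.5 - 2)
  = (0 + 2, -7 + 3, 11 - 2)
  = (2, -4, 9)

(2, -4, 9)


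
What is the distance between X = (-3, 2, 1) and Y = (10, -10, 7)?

d = √[(x₂-x₁)² + (y₂-y₁)² + (z₂-z₁)²]
  = √[13² + (-12)² + 6²]
  = √[169 + 144 + 36]
  = √349
  ≈ 18.68

18.68


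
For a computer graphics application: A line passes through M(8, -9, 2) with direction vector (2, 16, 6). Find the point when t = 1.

P(t) = M + t·d
  = (8 + 2·1, -9 + 16·1, 2 + 6·1)
  = (8 + 2, -9 + 16, 2 + 6)
  = (10, 7, 8)

(10, 7, 8)


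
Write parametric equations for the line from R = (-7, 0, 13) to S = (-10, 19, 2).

Direction vector d = S - R = (-10 + 7, 19 + 0, 2 - 13) = (-3, 19, -11)
Parametric form r = R + t·d:
x = -7 - 3t, y = 0 + 19t, z = 13 - 11t

x = -7 - 3t, y = 0 + 19t, z = 13 - 11t


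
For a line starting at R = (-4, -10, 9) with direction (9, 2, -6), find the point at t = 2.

P(t) = R + t·d
  = (-4 + 9·2, -10 + 2·2, 9 + (-6)·2)
  = (-4 + 18, -10 + 4, 9 - 12)
  = (14, -6, -3)

(14, -6, -3)


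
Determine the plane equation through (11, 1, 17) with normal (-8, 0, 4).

The plane through P with normal n = (a, b, c) satisfies n·(r - P) = 0,
i.e. ax + by + cz = a·x₀ + b·y₀ + c·z₀.
d = (-8)·11 + 0·1 + 4·17
  = -88 + 0 + 68
  = -20
Equation: -8x + 4z = -20

-8x + 4z = -20


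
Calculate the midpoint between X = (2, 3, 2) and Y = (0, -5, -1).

M = ((x₁+x₂)/2, (y₁+y₂)/2, (z₁+z₂)/2)
  = ((2 + 0)/2, (3 - 5)/2, (2 - 1)/2)
  = (2/2, -2/2, 1/2)
  = (1, -1, 0.5)

(1, -1, 0.5)


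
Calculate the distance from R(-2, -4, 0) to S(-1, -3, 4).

d = √[(x₂-x₁)² + (y₂-y₁)² + (z₂-z₁)²]
  = √[1² + 1² + 4²]
  = √[1 + 1 + 16]
  = √18
  ≈ 4.243

4.243


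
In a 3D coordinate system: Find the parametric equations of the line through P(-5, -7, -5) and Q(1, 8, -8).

Direction vector d = Q - P = (1 + 5, 8 + 7, -8 + 5) = (6, 15, -3)
Parametric form r = P + t·d:
x = -5 + 6t, y = -7 + 15t, z = -5 - 3t

x = -5 + 6t, y = -7 + 15t, z = -5 - 3t


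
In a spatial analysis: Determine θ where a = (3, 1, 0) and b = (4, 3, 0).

a·b = 3·4 + 1·3 + 0·0 = 12 + 3 + 0 = 15
|a| = √(3² + 1² + 0²) = √10 ≈ 3.162
|b| = √(4² + 3² + 0²) = √25 ≈ 5
cos θ = (a·b)/(|a||b|) = 15/(3.162·5) ≈ 0.9487
θ = arccos(0.9487) ≈ 18.43°

18.43°


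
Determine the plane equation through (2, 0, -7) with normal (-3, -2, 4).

The plane through P with normal n = (a, b, c) satisfies n·(r - P) = 0,
i.e. ax + by + cz = a·x₀ + b·y₀ + c·z₀.
d = (-3)·2 + (-2)·0 + 4·(-7)
  = -6 + 0 - 28
  = -34
Equation: -3x - 2y + 4z = -34

-3x - 2y + 4z = -34


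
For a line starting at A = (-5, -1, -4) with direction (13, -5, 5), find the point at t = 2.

P(t) = A + t·d
  = (-5 + 13·2, -1 + (-5)·2, -4 + 5·2)
  = (-5 + 26, -1 - 10, -4 + 10)
  = (21, -11, 6)

(21, -11, 6)


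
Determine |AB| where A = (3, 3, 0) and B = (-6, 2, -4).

d = √[(x₂-x₁)² + (y₂-y₁)² + (z₂-z₁)²]
  = √[(-9)² + (-1)² + (-4)²]
  = √[81 + 1 + 16]
  = √98
  ≈ 9.899

9.899


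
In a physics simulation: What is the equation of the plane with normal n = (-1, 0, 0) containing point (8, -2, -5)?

The plane through P with normal n = (a, b, c) satisfies n·(r - P) = 0,
i.e. ax + by + cz = a·x₀ + b·y₀ + c·z₀.
d = (-1)·8 + 0·(-2) + 0·(-5)
  = -8 + 0 + 0
  = -8
Equation: -x = -8

-x = -8


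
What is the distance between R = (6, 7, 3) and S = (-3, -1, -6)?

d = √[(x₂-x₁)² + (y₂-y₁)² + (z₂-z₁)²]
  = √[(-9)² + (-8)² + (-9)²]
  = √[81 + 64 + 81]
  = √226
  ≈ 15.03

15.03


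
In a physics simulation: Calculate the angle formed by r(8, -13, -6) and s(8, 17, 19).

r·s = 8·8 + (-13)·17 + (-6)·19 = 64 - 221 - 114 = -271
|r| = √(8² + (-13)² + (-6)²) = √269 ≈ 16.4
|s| = √(8² + 17² + 19²) = √714 ≈ 26.72
cos θ = (r·s)/(|r||s|) = -271/(16.4·26.72) ≈ -0.6184
θ = arccos(-0.6184) ≈ 128.2°

128.2°


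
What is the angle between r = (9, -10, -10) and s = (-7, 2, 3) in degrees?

r·s = 9·(-7) + (-10)·2 + (-10)·3 = -63 - 20 - 30 = -113
|r| = √(9² + (-10)² + (-10)²) = √281 ≈ 16.76
|s| = √((-7)² + 2² + 3²) = √62 ≈ 7.874
cos θ = (r·s)/(|r||s|) = -113/(16.76·7.874) ≈ -0.8561
θ = arccos(-0.8561) ≈ 148.9°

148.9°


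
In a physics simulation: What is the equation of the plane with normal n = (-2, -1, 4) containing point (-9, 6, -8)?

The plane through P with normal n = (a, b, c) satisfies n·(r - P) = 0,
i.e. ax + by + cz = a·x₀ + b·y₀ + c·z₀.
d = (-2)·(-9) + (-1)·6 + 4·(-8)
  = 18 - 6 - 32
  = -20
Equation: -2x - y + 4z = -20

-2x - y + 4z = -20


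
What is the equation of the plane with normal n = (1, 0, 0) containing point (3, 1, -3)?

The plane through P with normal n = (a, b, c) satisfies n·(r - P) = 0,
i.e. ax + by + cz = a·x₀ + b·y₀ + c·z₀.
d = 1·3 + 0·1 + 0·(-3)
  = 3 + 0 + 0
  = 3
Equation: x = 3

x = 3


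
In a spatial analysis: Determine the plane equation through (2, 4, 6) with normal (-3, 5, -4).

The plane through P with normal n = (a, b, c) satisfies n·(r - P) = 0,
i.e. ax + by + cz = a·x₀ + b·y₀ + c·z₀.
d = (-3)·2 + 5·4 + (-4)·6
  = -6 + 20 - 24
  = -10
Equation: -3x + 5y - 4z = -10

-3x + 5y - 4z = -10


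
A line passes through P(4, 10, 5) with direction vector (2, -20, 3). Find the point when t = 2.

P(t) = P + t·d
  = (4 + 2·2, 10 + (-20)·2, 5 + 3·2)
  = (4 + 4, 10 - 40, 5 + 6)
  = (8, -30, 11)

(8, -30, 11)


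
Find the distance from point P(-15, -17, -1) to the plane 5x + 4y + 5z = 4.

distance = |a·x₀ + b·y₀ + c·z₀ - d| / √(a² + b² + c²)
  = |5·(-15) + 4·(-17) + 5·(-1) - 4| / √(5² + 4² + 5²)
  = |-75 - 68 - 5 - 4| / √(25 + 16 + 25)
  = |-152| / √66
  = 152 / 8.124
  ≈ 18.71

18.71


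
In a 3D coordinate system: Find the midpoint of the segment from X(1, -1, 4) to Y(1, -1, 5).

M = ((x₁+x₂)/2, (y₁+y₂)/2, (z₁+z₂)/2)
  = ((1 + 1)/2, (-1 - 1)/2, (4 + 5)/2)
  = (2/2, -2/2, 9/2)
  = (1, -1, 4.5)

(1, -1, 4.5)


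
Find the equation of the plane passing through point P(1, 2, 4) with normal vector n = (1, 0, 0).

The plane through P with normal n = (a, b, c) satisfies n·(r - P) = 0,
i.e. ax + by + cz = a·x₀ + b·y₀ + c·z₀.
d = 1·1 + 0·2 + 0·4
  = 1 + 0 + 0
  = 1
Equation: x = 1

x = 1


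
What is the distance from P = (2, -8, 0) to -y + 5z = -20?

distance = |a·x₀ + b·y₀ + c·z₀ - d| / √(a² + b² + c²)
  = |0·2 + (-1)·(-8) + 5·0 - (-20)| / √(0² + (-1)² + 5²)
  = |0 + 8 + 0 + 20| / √(0 + 1 + 25)
  = |28| / √26
  = 28 / 5.099
  ≈ 5.491

5.491


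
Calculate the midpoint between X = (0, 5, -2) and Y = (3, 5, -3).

M = ((x₁+x₂)/2, (y₁+y₂)/2, (z₁+z₂)/2)
  = ((0 + 3)/2, (5 + 5)/2, (-2 - 3)/2)
  = (3/2, 10/2, -5/2)
  = (1.5, 5, -2.5)

(1.5, 5, -2.5)


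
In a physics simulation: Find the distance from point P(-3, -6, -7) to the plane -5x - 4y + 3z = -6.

distance = |a·x₀ + b·y₀ + c·z₀ - d| / √(a² + b² + c²)
  = |(-5)·(-3) + (-4)·(-6) + 3·(-7) - (-6)| / √((-5)² + (-4)² + 3²)
  = |15 + 24 - 21 + 6| / √(25 + 16 + 9)
  = |24| / √50
  = 24 / 7.071
  ≈ 3.394

3.394


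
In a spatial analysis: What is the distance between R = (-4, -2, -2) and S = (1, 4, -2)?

d = √[(x₂-x₁)² + (y₂-y₁)² + (z₂-z₁)²]
  = √[5² + 6² + 0²]
  = √[25 + 36 + 0]
  = √61
  ≈ 7.81

7.81


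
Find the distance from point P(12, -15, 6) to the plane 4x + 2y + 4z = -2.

distance = |a·x₀ + b·y₀ + c·z₀ - d| / √(a² + b² + c²)
  = |4·12 + 2·(-15) + 4·6 - (-2)| / √(4² + 2² + 4²)
  = |48 - 30 + 24 + 2| / √(16 + 4 + 16)
  = |44| / √36
  = 44 / 6
  ≈ 7.333

7.333


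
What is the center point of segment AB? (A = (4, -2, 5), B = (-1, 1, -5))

M = ((x₁+x₂)/2, (y₁+y₂)/2, (z₁+z₂)/2)
  = ((4 - 1)/2, (-2 + 1)/2, (5 - 5)/2)
  = (3/2, -1/2, 0/2)
  = (1.5, -0.5, 0)

(1.5, -0.5, 0)


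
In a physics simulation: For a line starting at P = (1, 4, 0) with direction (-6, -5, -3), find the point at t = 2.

P(t) = P + t·d
  = (1 + (-6)·2, 4 + (-5)·2, 0 + (-3)·2)
  = (1 - 12, 4 - 10, 0 - 6)
  = (-11, -6, -6)

(-11, -6, -6)


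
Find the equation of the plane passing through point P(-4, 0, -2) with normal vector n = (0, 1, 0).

The plane through P with normal n = (a, b, c) satisfies n·(r - P) = 0,
i.e. ax + by + cz = a·x₀ + b·y₀ + c·z₀.
d = 0·(-4) + 1·0 + 0·(-2)
  = 0 + 0 + 0
  = 0
Equation: y = 0

y = 0


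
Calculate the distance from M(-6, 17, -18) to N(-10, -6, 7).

d = √[(x₂-x₁)² + (y₂-y₁)² + (z₂-z₁)²]
  = √[(-4)² + (-23)² + 25²]
  = √[16 + 529 + 625]
  = √1170
  ≈ 34.21

34.21


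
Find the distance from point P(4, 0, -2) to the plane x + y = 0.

distance = |a·x₀ + b·y₀ + c·z₀ - d| / √(a² + b² + c²)
  = |1·4 + 1·0 + 0·(-2) - 0| / √(1² + 1² + 0²)
  = |4 + 0 + 0 + 0| / √(1 + 1 + 0)
  = |4| / √2
  = 4 / 1.414
  ≈ 2.828

2.828


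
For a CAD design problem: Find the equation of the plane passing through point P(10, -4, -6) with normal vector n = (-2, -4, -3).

The plane through P with normal n = (a, b, c) satisfies n·(r - P) = 0,
i.e. ax + by + cz = a·x₀ + b·y₀ + c·z₀.
d = (-2)·10 + (-4)·(-4) + (-3)·(-6)
  = -20 + 16 + 18
  = 14
Equation: -2x - 4y - 3z = 14

-2x - 4y - 3z = 14


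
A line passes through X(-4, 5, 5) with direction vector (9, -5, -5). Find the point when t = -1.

P(t) = X + t·d
  = (-4 + 9·(-1), 5 + (-5)·(-1), 5 + (-5)·(-1))
  = (-4 - 9, 5 + 5, 5 + 5)
  = (-13, 10, 10)

(-13, 10, 10)


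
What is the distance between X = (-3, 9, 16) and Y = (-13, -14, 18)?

d = √[(x₂-x₁)² + (y₂-y₁)² + (z₂-z₁)²]
  = √[(-10)² + (-23)² + 2²]
  = √[100 + 529 + 4]
  = √633
  ≈ 25.16

25.16


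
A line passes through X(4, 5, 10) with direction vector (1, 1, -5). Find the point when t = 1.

P(t) = X + t·d
  = (4 + 1·1, 5 + 1·1, 10 + (-5)·1)
  = (4 + 1, 5 + 1, 10 - 5)
  = (5, 6, 5)

(5, 6, 5)


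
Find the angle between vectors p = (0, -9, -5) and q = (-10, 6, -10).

p·q = 0·(-10) + (-9)·6 + (-5)·(-10) = 0 - 54 + 50 = -4
|p| = √(0² + (-9)² + (-5)²) = √106 ≈ 10.3
|q| = √((-10)² + 6² + (-10)²) = √236 ≈ 15.36
cos θ = (p·q)/(|p||q|) = -4/(10.3·15.36) ≈ -0.02529
θ = arccos(-0.02529) ≈ 91.45°

91.45°


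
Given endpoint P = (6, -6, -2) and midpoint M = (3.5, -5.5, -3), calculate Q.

Q = 2M - P
  = (2·3.5 - 6, 2·(-5.5) - (-6), 2·(-3) - (-2))
  = (7 - 6, -11 + 6, -6 + 2)
  = (1, -5, -4)

(1, -5, -4)


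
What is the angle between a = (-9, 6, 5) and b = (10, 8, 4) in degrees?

a·b = (-9)·10 + 6·8 + 5·4 = -90 + 48 + 20 = -22
|a| = √((-9)² + 6² + 5²) = √142 ≈ 11.92
|b| = √(10² + 8² + 4²) = √180 ≈ 13.42
cos θ = (a·b)/(|a||b|) = -22/(11.92·13.42) ≈ -0.1376
θ = arccos(-0.1376) ≈ 97.91°

97.91°


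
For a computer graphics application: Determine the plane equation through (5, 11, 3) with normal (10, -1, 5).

The plane through P with normal n = (a, b, c) satisfies n·(r - P) = 0,
i.e. ax + by + cz = a·x₀ + b·y₀ + c·z₀.
d = 10·5 + (-1)·11 + 5·3
  = 50 - 11 + 15
  = 54
Equation: 10x - y + 5z = 54

10x - y + 5z = 54


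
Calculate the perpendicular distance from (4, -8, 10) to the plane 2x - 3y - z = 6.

distance = |a·x₀ + b·y₀ + c·z₀ - d| / √(a² + b² + c²)
  = |2·4 + (-3)·(-8) + (-1)·10 - 6| / √(2² + (-3)² + (-1)²)
  = |8 + 24 - 10 - 6| / √(4 + 9 + 1)
  = |16| / √14
  = 16 / 3.742
  ≈ 4.276

4.276


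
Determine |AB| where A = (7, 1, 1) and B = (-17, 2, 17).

d = √[(x₂-x₁)² + (y₂-y₁)² + (z₂-z₁)²]
  = √[(-24)² + 1² + 16²]
  = √[576 + 1 + 256]
  = √833
  ≈ 28.86

28.86


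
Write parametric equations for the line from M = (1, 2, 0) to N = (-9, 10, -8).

Direction vector d = N - M = (-9 - 1, 10 - 2, -8 + 0) = (-10, 8, -8)
Parametric form r = M + t·d:
x = 1 - 10t, y = 2 + 8t, z = 0 - 8t

x = 1 - 10t, y = 2 + 8t, z = 0 - 8t


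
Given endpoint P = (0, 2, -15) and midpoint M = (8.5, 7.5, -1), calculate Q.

Q = 2M - P
  = (2·8.5 - 0, 2·7.5 - 2, 2·(-1) - (-15))
  = (17 + 0, 15 - 2, -2 + 15)
  = (17, 13, 13)

(17, 13, 13)


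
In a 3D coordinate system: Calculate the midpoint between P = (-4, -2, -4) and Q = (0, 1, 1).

M = ((x₁+x₂)/2, (y₁+y₂)/2, (z₁+z₂)/2)
  = ((-4 + 0)/2, (-2 + 1)/2, (-4 + 1)/2)
  = (-4/2, -1/2, -3/2)
  = (-2, -0.5, -1.5)

(-2, -0.5, -1.5)


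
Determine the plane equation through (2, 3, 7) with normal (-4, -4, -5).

The plane through P with normal n = (a, b, c) satisfies n·(r - P) = 0,
i.e. ax + by + cz = a·x₀ + b·y₀ + c·z₀.
d = (-4)·2 + (-4)·3 + (-5)·7
  = -8 - 12 - 35
  = -55
Equation: -4x - 4y - 5z = -55

-4x - 4y - 5z = -55


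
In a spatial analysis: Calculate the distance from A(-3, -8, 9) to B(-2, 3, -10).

d = √[(x₂-x₁)² + (y₂-y₁)² + (z₂-z₁)²]
  = √[1² + 11² + (-19)²]
  = √[1 + 121 + 361]
  = √483
  ≈ 21.98

21.98


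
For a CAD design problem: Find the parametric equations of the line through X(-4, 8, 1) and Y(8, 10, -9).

Direction vector d = Y - X = (8 + 4, 10 - 8, -9 - 1) = (12, 2, -10)
Parametric form r = X + t·d:
x = -4 + 12t, y = 8 + 2t, z = 1 - 10t

x = -4 + 12t, y = 8 + 2t, z = 1 - 10t


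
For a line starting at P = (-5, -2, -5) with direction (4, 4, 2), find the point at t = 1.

P(t) = P + t·d
  = (-5 + 4·1, -2 + 4·1, -5 + 2·1)
  = (-5 + 4, -2 + 4, -5 + 2)
  = (-1, 2, -3)

(-1, 2, -3)


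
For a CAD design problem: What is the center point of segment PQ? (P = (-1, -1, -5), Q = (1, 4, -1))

M = ((x₁+x₂)/2, (y₁+y₂)/2, (z₁+z₂)/2)
  = ((-1 + 1)/2, (-1 + 4)/2, (-5 - 1)/2)
  = (0/2, 3/2, -6/2)
  = (0, 1.5, -3)

(0, 1.5, -3)


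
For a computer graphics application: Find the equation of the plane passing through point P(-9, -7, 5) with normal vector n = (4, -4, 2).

The plane through P with normal n = (a, b, c) satisfies n·(r - P) = 0,
i.e. ax + by + cz = a·x₀ + b·y₀ + c·z₀.
d = 4·(-9) + (-4)·(-7) + 2·5
  = -36 + 28 + 10
  = 2
Equation: 4x - 4y + 2z = 2

4x - 4y + 2z = 2


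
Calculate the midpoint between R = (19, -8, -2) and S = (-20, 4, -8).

M = ((x₁+x₂)/2, (y₁+y₂)/2, (z₁+z₂)/2)
  = ((19 - 20)/2, (-8 + 4)/2, (-2 - 8)/2)
  = (-1/2, -4/2, -10/2)
  = (-0.5, -2, -5)

(-0.5, -2, -5)


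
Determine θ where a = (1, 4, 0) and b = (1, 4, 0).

a·b = 1·1 + 4·4 + 0·0 = 1 + 16 + 0 = 17
|a| = √(1² + 4² + 0²) = √17 ≈ 4.123
|b| = √(1² + 4² + 0²) = √17 ≈ 4.123
cos θ = (a·b)/(|a||b|) = 17/(4.123·4.123) ≈ 1
θ = arccos(1) ≈ 0°

0°


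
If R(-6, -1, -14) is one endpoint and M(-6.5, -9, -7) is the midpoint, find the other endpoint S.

S = 2M - R
  = (2·(-6.5) - (-6), 2·(-9) - (-1), 2·(-7) - (-14))
  = (-13 + 6, -18 + 1, -14 + 14)
  = (-7, -17, 0)

(-7, -17, 0)


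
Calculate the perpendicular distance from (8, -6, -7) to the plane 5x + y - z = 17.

distance = |a·x₀ + b·y₀ + c·z₀ - d| / √(a² + b² + c²)
  = |5·8 + 1·(-6) + (-1)·(-7) - 17| / √(5² + 1² + (-1)²)
  = |40 - 6 + 7 - 17| / √(25 + 1 + 1)
  = |24| / √27
  = 24 / 5.196
  ≈ 4.619

4.619


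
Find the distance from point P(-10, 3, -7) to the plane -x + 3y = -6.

distance = |a·x₀ + b·y₀ + c·z₀ - d| / √(a² + b² + c²)
  = |(-1)·(-10) + 3·3 + 0·(-7) - (-6)| / √((-1)² + 3² + 0²)
  = |10 + 9 + 0 + 6| / √(1 + 9 + 0)
  = |25| / √10
  = 25 / 3.162
  ≈ 7.906

7.906


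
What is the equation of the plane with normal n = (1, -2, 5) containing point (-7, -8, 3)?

The plane through P with normal n = (a, b, c) satisfies n·(r - P) = 0,
i.e. ax + by + cz = a·x₀ + b·y₀ + c·z₀.
d = 1·(-7) + (-2)·(-8) + 5·3
  = -7 + 16 + 15
  = 24
Equation: x - 2y + 5z = 24

x - 2y + 5z = 24


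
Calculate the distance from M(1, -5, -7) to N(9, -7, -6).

d = √[(x₂-x₁)² + (y₂-y₁)² + (z₂-z₁)²]
  = √[8² + (-2)² + 1²]
  = √[64 + 4 + 1]
  = √69
  ≈ 8.307

8.307


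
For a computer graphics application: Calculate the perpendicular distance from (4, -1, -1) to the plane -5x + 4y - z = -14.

distance = |a·x₀ + b·y₀ + c·z₀ - d| / √(a² + b² + c²)
  = |(-5)·4 + 4·(-1) + (-1)·(-1) - (-14)| / √((-5)² + 4² + (-1)²)
  = |-20 - 4 + 1 + 14| / √(25 + 16 + 1)
  = |-9| / √42
  = 9 / 6.481
  ≈ 1.389

1.389


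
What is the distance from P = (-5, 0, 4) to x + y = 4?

distance = |a·x₀ + b·y₀ + c·z₀ - d| / √(a² + b² + c²)
  = |1·(-5) + 1·0 + 0·4 - 4| / √(1² + 1² + 0²)
  = |-5 + 0 + 0 - 4| / √(1 + 1 + 0)
  = |-9| / √2
  = 9 / 1.414
  ≈ 6.364

6.364


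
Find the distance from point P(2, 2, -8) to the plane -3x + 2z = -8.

distance = |a·x₀ + b·y₀ + c·z₀ - d| / √(a² + b² + c²)
  = |(-3)·2 + 0·2 + 2·(-8) - (-8)| / √((-3)² + 0² + 2²)
  = |-6 + 0 - 16 + 8| / √(9 + 0 + 4)
  = |-14| / √13
  = 14 / 3.606
  ≈ 3.883

3.883


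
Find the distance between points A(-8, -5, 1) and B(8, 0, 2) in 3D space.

d = √[(x₂-x₁)² + (y₂-y₁)² + (z₂-z₁)²]
  = √[16² + 5² + 1²]
  = √[256 + 25 + 1]
  = √282
  ≈ 16.79

16.79


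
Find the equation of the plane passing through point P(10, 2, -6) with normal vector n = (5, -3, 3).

The plane through P with normal n = (a, b, c) satisfies n·(r - P) = 0,
i.e. ax + by + cz = a·x₀ + b·y₀ + c·z₀.
d = 5·10 + (-3)·2 + 3·(-6)
  = 50 - 6 - 18
  = 26
Equation: 5x - 3y + 3z = 26

5x - 3y + 3z = 26


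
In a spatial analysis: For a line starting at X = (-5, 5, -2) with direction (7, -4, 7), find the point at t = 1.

P(t) = X + t·d
  = (-5 + 7·1, 5 + (-4)·1, -2 + 7·1)
  = (-5 + 7, 5 - 4, -2 + 7)
  = (2, 1, 5)

(2, 1, 5)


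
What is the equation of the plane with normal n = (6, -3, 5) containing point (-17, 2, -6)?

The plane through P with normal n = (a, b, c) satisfies n·(r - P) = 0,
i.e. ax + by + cz = a·x₀ + b·y₀ + c·z₀.
d = 6·(-17) + (-3)·2 + 5·(-6)
  = -102 - 6 - 30
  = -138
Equation: 6x - 3y + 5z = -138

6x - 3y + 5z = -138


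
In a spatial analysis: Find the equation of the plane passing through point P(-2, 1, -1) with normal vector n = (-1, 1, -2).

The plane through P with normal n = (a, b, c) satisfies n·(r - P) = 0,
i.e. ax + by + cz = a·x₀ + b·y₀ + c·z₀.
d = (-1)·(-2) + 1·1 + (-2)·(-1)
  = 2 + 1 + 2
  = 5
Equation: -x + y - 2z = 5

-x + y - 2z = 5


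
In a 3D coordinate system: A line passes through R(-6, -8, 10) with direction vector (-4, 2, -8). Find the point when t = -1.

P(t) = R + t·d
  = (-6 + (-4)·(-1), -8 + 2·(-1), 10 + (-8)·(-1))
  = (-6 + 4, -8 - 2, 10 + 8)
  = (-2, -10, 18)

(-2, -10, 18)


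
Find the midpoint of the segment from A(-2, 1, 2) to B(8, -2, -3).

M = ((x₁+x₂)/2, (y₁+y₂)/2, (z₁+z₂)/2)
  = ((-2 + 8)/2, (1 - 2)/2, (2 - 3)/2)
  = (6/2, -1/2, -1/2)
  = (3, -0.5, -0.5)

(3, -0.5, -0.5)


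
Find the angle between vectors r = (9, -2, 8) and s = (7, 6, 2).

r·s = 9·7 + (-2)·6 + 8·2 = 63 - 12 + 16 = 67
|r| = √(9² + (-2)² + 8²) = √149 ≈ 12.21
|s| = √(7² + 6² + 2²) = √89 ≈ 9.434
cos θ = (r·s)/(|r||s|) = 67/(12.21·9.434) ≈ 0.5818
θ = arccos(0.5818) ≈ 54.42°

54.42°
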